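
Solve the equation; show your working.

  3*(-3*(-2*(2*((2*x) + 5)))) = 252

Step 1. [3*(-3*(-2*(2*((2*x) + 5)))) = 252] LHS = 3·(…); ÷3 both sides ⇒ div: -3*(-2*(2*((2*x) + 5))) = 84.
Step 2. [-3*(-2*(2*((2*x) + 5))) = 84] LHS = -3·(…); ÷-3 both sides ⇒ div: -2*(2*((2*x) + 5)) = -28.
Step 3. [-2*(2*((2*x) + 5)) = -28] divide by the outer -2 ⇒ div: 2*((2*x) + 5) = 14.
Step 4. [2*((2*x) + 5) = 14] 2·(inner) — divide through by 2 ⇒ div: (2*x) + 5 = 7.
Step 5. [(2*x) + 5 = 7] peel the +5: subtract 5 from each side, so sub: 2*x = 2.
Step 6. [2*x = 2] 2·(inner) — divide through by 2, so div: x = 1.

Answer: x ∈ {1}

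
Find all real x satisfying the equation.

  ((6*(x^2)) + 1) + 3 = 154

Step 1. [((6*(x^2)) + 1) + 3 = 154] +3 is outermost — subtract 3 both sides. So sub: (6*(x^2)) + 1 = 151.
Step 2. [(6*(x^2)) + 1 = 151] +1 is outermost — subtract 1 both sides, so sub: 6*(x^2) = 150.
Step 3. [6*(x^2) = 150] 6·(inner) — divide through by 6, so div: x^2 = 25.
Step 4. [x^2 = 25] √ both sides: 25 ≥ 0 gives two branches, so sqrt: x = 5 or -5.

Answer: x ∈ {-5, 5}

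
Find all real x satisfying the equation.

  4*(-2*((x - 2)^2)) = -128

Step 1. [4*(-2*((x - 2)^2)) = -128] 4·(inner) — divide through by 4 ⇒ div: -2*((x - 2)^2) = -32.
Step 2. [-2*((x - 2)^2) = -32] leading coefficient -2: divide by -2, so div: (x - 2)^2 = 16.
Step 3. [(x - 2)^2 = 16] LHS squared, RHS 16 ≥ 0: apply √ (±) ⇒ sqrt: x - 2 = 4 or -4.
Step 4. [x - 2 = 4 or -4] add 2: x sits inside (… - 2), so sub: x = 6 or -2.

Answer: x ∈ {-2, 6}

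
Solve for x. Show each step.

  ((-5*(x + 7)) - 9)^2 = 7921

Step 1. [((-5*(x + 7)) - 9)^2 = 7921] 7921 ≥ 0, LHS is (·)² — take ±√, so sqrt: (-5*(x + 7)) - 9 = 89 or -89.
Step 2. [(-5*(x + 7)) - 9 = 89 or -89] -9 is outermost — add 9 both sides. So sub: -5*(x + 7) = 98 or -80.
Step 3. [-5*(x + 7) = 98 or -80] -5·(inner) — divide through by -5, so div: x + 7 = -98/5 or 16.
Step 4. [x + 7 = -98/5 or 16] 7 comes off first (subtract 7), so sub: x = -133/5 or 9.

Answer: x ∈ {-133/5, 9}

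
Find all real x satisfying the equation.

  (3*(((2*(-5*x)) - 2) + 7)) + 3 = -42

Step 1. [(3*(((2*(-5*x)) - 2) + 7)) + 3 = -42] common factor 3 (LHS and -42) — divide through. So factor: (((2*(-5*x)) - 2) + 7) + 1 = -14.
Step 2. [(((2*(-5*x)) - 2) + 7) + 1 = -14] peel the +1: subtract 1 from each side ⇒ sub: ((2*(-5*x)) - 2) + 7 = -15.
Step 3. [((2*(-5*x)) - 2) + 7 = -15] subtract 7: x sits inside (… + 7) ⇒ sub: (2*(-5*x)) - 2 = -22.
Step 4. [(2*(-5*x)) - 2 = -22] 2 | LHS and 2 | -22: pull 2 out ⇒ factor: (-5*x) - 1 = -11.
Step 5. [(-5*x) - 1 = -11] peel the -1: add 1 from each side ⇒ sub: -5*x = -10.
Step 6. [-5*x = -10] -5 out front; divide by -5. So div: x = 2.

Answer: x ∈ {2}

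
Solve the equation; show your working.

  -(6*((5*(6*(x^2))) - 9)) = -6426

Step 1. [-(6*((5*(6*(x^2))) - 9)) = -6426] leading − — multiply by −1 ⇒ neg: 6*((5*(6*(x^2))) - 9) = 6426.
Step 2. [6*((5*(6*(x^2))) - 9) = 6426] leading coefficient 6: divide by 6, so div: (5*(6*(x^2))) - 9 = 1071.
Step 3. [(5*(6*(x^2))) - 9 = 1071] add 9: x sits inside (… - 9). So sub: 5*(6*(x^2)) = 1080.
Step 4. [5*(6*(x^2)) = 1080] leading coefficient 5: divide by 5. So div: 6*(x^2) = 216.
Step 5. [6*(x^2) = 216] leading coefficient 6: divide by 6, so div: x^2 = 36.
Step 6. [x^2 = 36] 36 ≥ 0, LHS is (·)² — take ±√ ⇒ sqrt: x = 6 or -6.

Answer: x ∈ {-6, 6}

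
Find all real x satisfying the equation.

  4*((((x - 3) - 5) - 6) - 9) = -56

Step 1. [4*((((x - 3) - 5) - 6) - 9) = -56] divide by the outer 4. So div: (((x - 3) - 5) - 6) - 9 = -14.
Step 2. [(((x - 3) - 5) - 6) - 9 = -14] -9 is outermost — add 9 both sides, so sub: ((x - 3) - 5) - 6 = -5.
Step 3. [((x - 3) - 5) - 6 = -5] the outer -6 inverts by adding 6 ⇒ sub: (x - 3) - 5 = 1.
Step 4. [(x - 3) - 5 = 1] the outer -5 inverts by adding 5 ⇒ sub: x - 3 = 6.
Step 5. [x - 3 = 6] peel the -3: add 3 from each side, so sub: x = 9.

Answer: x ∈ {9}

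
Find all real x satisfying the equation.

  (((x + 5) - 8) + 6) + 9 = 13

Step 1. [(((x + 5) - 8) + 6) + 9 = 13] the outer +9 inverts by subtracting 9. So sub: ((x + 5) - 8) + 6 = 4.
Step 2. [((x + 5) - 8) + 6 = 4] subtract 6: x sits inside (… + 6), so sub: (x + 5) - 8 = -2.
Step 3. [(x + 5) - 8 = -2] add 8: x sits inside (… - 8) ⇒ sub: x + 5 = 6.
Step 4. [x + 5 = 6] the outer +5 inverts by subtracting 5, so sub: x = 1.

Answer: x ∈ {1}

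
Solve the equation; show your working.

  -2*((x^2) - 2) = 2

Step 1. [-2*((x^2) - 2) = 2] -2 out front; divide by -2, so div: (x^2) - 2 = -1.
Step 2. [(x^2) - 2 = -1] 2 comes off first (add 2). So sub: x^2 = 1.
Step 3. [x^2 = 1] √ both sides: 1 ≥ 0 gives two branches. So sqrt: x = 1 or -1.

Answer: x ∈ {-1, 1}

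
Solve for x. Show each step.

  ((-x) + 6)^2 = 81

Step 1. [((-x) + 6)^2 = 81] 81 ≥ 0, LHS is (·)² — take ±√ ⇒ sqrt: (-x) + 6 = 9 or -9.
Step 2. [(-x) + 6 = 9 or -9] +6 is outermost — subtract 6 both sides. So sub: -x = 3 or -15.
Step 3. [-x = 3 or -15] leading − — multiply by −1, so neg: x = -3 or 15.

Answer: x ∈ {-3, 15}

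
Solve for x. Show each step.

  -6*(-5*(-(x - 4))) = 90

Step 1. [-6*(-5*(-(x - 4))) = 90] -6·(inner) — divide through by -6. So div: -5*(-(x - 4)) = -15.
Step 2. [-5*(-(x - 4)) = -15] divide by the outer -5, so div: -(x - 4) = 3.
Step 3. [-(x - 4) = 3] flip signs both sides. So neg: x - 4 = -3.
Step 4. [x - 4 = -3] add 4: x sits inside (… - 4), so sub: x = 1.

Answer: x ∈ {1}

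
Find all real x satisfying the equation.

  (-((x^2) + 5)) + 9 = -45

Step 1. [(-((x^2) + 5)) + 9 = -45] peel the +9: subtract 9 from each side, so sub: -((x^2) + 5) = -54.
Step 2. [-((x^2) + 5) = -54] flip signs both sides, so neg: (x^2) + 5 = 54.
Step 3. [(x^2) + 5 = 54] peel the +5: subtract 5 from each side. So sub: x^2 = 49.
Step 4. [x^2 = 49] LHS squared, RHS 49 ≥ 0: apply √ (±). So sqrt: x = 7 or -7.

Answer: x ∈ {-7, 7}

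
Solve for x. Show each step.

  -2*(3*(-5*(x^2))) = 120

Step 1. [-2*(3*(-5*(x^2))) = 120] divide by the outer -2. So div: 3*(-5*(x^2)) = -60.
Step 2. [3*(-5*(x^2)) = -60] 3 out front; divide by 3. So div: -5*(x^2) = -20.
Step 3. [-5*(x^2) = -20] -5·(inner) — divide through by -5. So div: x^2 = 4.
Step 4. [x^2 = 4] √ both sides: 4 ≥ 0 gives two branches. So sqrt: x = 2 or -2.

Answer: x ∈ {-2, 2}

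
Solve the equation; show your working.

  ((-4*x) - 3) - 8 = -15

Step 1. [((-4*x) - 3) - 8 = -15] -8 is outermost — add 8 both sides. So sub: (-4*x) - 3 = -7.
Step 2. [(-4*x) - 3 = -7] the outer -3 inverts by adding 3. So sub: -4*x = -4.
Step 3. [-4*x = -4] LHS = -4·(…); ÷-4 both sides ⇒ div: x = 1.

Answer: x ∈ {1}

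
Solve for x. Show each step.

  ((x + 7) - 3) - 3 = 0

Step 1. [((x + 7) - 3) - 3 = 0] the outer -3 inverts by adding 3, so sub: (x + 7) - 3 = 3.
Step 2. [(x + 7) - 3 = 3] the outer -3 inverts by adding 3, so sub: x + 7 = 6.
Step 3. [x + 7 = 6] peel the +7: subtract 7 from each side. So sub: x = -1.

Answer: x ∈ {-1}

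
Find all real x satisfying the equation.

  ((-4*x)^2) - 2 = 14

Step 1. [((-4*x)^2) - 2 = 14] the outer -2 inverts by adding 2 ⇒ sub: (-4*x)^2 = 16.
Step 2. [(-4*x)^2 = 16] √ both sides: 16 ≥ 0 gives two branches ⇒ sqrt: -4*x = 4 or -4.
Step 3. [-4*x = 4 or -4] leading coefficient -4: divide by -4 ⇒ div: x = -1 or 1.

Answer: x ∈ {-1, 1}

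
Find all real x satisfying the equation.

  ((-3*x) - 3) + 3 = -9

Step 1. [((-3*x) - 3) + 3 = -9] the outer +3 inverts by subtracting 3 ⇒ sub: (-3*x) - 3 = -12.
Step 2. [(-3*x) - 3 = -12] common factor -3 (LHS and -12) — divide through, so factor: x + 1 = 4.
Step 3. [x + 1 = 4] subtract 1: x sits inside (… + 1), so sub: x = 3.

Answer: x ∈ {3}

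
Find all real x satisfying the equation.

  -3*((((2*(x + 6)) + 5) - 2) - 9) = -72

Step 1. [-3*((((2*(x + 6)) + 5) - 2) - 9) = -72] divide by the outer -3 ⇒ div: (((2*(x + 6)) + 5) - 2) - 9 = 24.
Step 2. [(((2*(x + 6)) + 5) - 2) - 9 = 24] add 9: x sits inside (… - 9), so sub: ((2*(x + 6)) + 5) - 2 = 33.
Step 3. [((2*(x + 6)) + 5) - 2 = 33] peel the -2: add 2 from each side, so sub: (2*(x + 6)) + 5 = 35.
Step 4. [(2*(x + 6)) + 5 = 35] the outer +5 inverts by subtracting 5, so sub: 2*(x + 6) = 30.
Step 5. [2*(x + 6) = 30] 2 out front; divide by 2, so div: x + 6 = 15.
Step 6. [x + 6 = 15] peel the +6: subtract 6 from each side. So sub: x = 9.

Answer: x ∈ {9}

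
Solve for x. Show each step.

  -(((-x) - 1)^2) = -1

Step 1. [-(((-x) - 1)^2) = -1] flip signs both sides ⇒ neg: ((-x) - 1)^2 = 1.
Step 2. [((-x) - 1)^2 = 1] LHS squared, RHS 1 ≥ 0: apply √ (±) ⇒ sqrt: (-x) - 1 = 1 or -1.
Step 3. [(-x) - 1 = 1 or -1] peel the -1: add 1 from each side. So sub: -x = 2 or 0.
Step 4. [-x = 2 or 0] leading − — multiply by −1. So neg: x = -2 or 0.

Answer: x ∈ {-2, 0}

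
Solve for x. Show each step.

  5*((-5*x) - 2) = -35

Step 1. [5*((-5*x) - 2) = -35] 5·(inner) — divide through by 5. So div: (-5*x) - 2 = -7.
Step 2. [(-5*x) - 2 = -7] the outer -2 inverts by adding 2, so sub: -5*x = -5.
Step 3. [-5*x = -5] -5·(inner) — divide through by -5. So div: x = 1.

Answer: x ∈ {1}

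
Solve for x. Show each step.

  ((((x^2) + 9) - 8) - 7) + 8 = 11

Step 1. [((((x^2) + 9) - 8) - 7) + 8 = 11] the outer +8 inverts by subtracting 8 ⇒ sub: (((x^2) + 9) - 8) - 7 = 3.
Step 2. [(((x^2) + 9) - 8) - 7 = 3] the outer -7 inverts by adding 7. So sub: ((x^2) + 9) - 8 = 10.
Step 3. [((x^2) + 9) - 8 = 10] the outer -8 inverts by adding 8. So sub: (x^2) + 9 = 18.
Step 4. [(x^2) + 9 = 18] peel the +9: subtract 9 from each side. So sub: x^2 = 9.
Step 5. [x^2 = 9] LHS squared, RHS 9 ≥ 0: apply √ (±), so sqrt: x = 3 or -3.

Answer: x ∈ {-3, 3}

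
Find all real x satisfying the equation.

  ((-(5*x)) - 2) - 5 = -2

Step 1. [((-(5*x)) - 2) - 5 = -2] 5 comes off first (add 5) ⇒ sub: (-(5*x)) - 2 = 3.
Step 2. [(-(5*x)) - 2 = 3] 2 comes off first (add 2), so sub: -(5*x) = 5.
Step 3. [-(5*x) = 5] LHS negated; negate both sides. So neg: 5*x = -5.
Step 4. [5*x = -5] 5 out front; divide by 5 ⇒ div: x = -1.

Answer: x ∈ {-1}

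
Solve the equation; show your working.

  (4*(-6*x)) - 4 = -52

Step 1. [(4*(-6*x)) - 4 = -52] common factor 4 (LHS and -52) — divide through, so factor: (-6*x) - 1 = -13.
Step 2. [(-6*x) - 1 = -13] the outer -1 inverts by adding 1. So sub: -6*x = -12.
Step 3. [-6*x = -12] leading coefficient -6: divide by -6 ⇒ div: x = 2.

Answer: x ∈ {2}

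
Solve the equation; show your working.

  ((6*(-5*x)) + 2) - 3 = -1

Step 1. [((6*(-5*x)) + 2) - 3 = -1] peel the -3: add 3 from each side, so sub: (6*(-5*x)) + 2 = 2.
Step 2. [(6*(-5*x)) + 2 = 2] the outer +2 inverts by subtracting 2, so sub: 6*(-5*x) = 0.
Step 3. [6*(-5*x) = 0] divide by the outer 6, so div: -5*x = 0.
Step 4. [-5*x = 0] leading coefficient -5: divide by -5. So div: x = 0.

Answer: x ∈ {0}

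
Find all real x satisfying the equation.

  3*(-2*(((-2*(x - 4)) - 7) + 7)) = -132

Step 1. [3*(-2*(((-2*(x - 4)) - 7) + 7)) = -132] 3·(inner) — divide through by 3 ⇒ div: -2*(((-2*(x - 4)) - 7) + 7) = -44.
Step 2. [-2*(((-2*(x - 4)) - 7) + 7) = -44] -2·(inner) — divide through by -2. So div: ((-2*(x - 4)) - 7) + 7 = 22.
Step 3. [((-2*(x - 4)) - 7) + 7 = 22] peel the +7: subtract 7 from each side ⇒ sub: (-2*(x - 4)) - 7 = 15.
Step 4. [(-2*(x - 4)) - 7 = 15] -7 is outermost — add 7 both sides, so sub: -2*(x - 4) = 22.
Step 5. [-2*(x - 4) = 22] divide by the outer -2 ⇒ div: x - 4 = -11.
Step 6. [x - 4 = -11] add 4: x sits inside (… - 4), so sub: x = -7.

Answer: x ∈ {-7}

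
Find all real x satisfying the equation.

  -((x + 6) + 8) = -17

Step 1. [-((x + 6) + 8) = -17] leading − — multiply by −1, so neg: (x + 6) + 8 = 17.
Step 2. [(x + 6) + 8 = 17] 8 comes off first (subtract 8) ⇒ sub: x + 6 = 9.
Step 3. [x + 6 = 9] the outer +6 inverts by subtracting 6 ⇒ sub: x = 3.

Answer: x ∈ {3}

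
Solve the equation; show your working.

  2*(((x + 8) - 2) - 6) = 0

Step 1. [2*(((x + 8) - 2) - 6) = 0] divide by the outer 2, so div: ((x + 8) - 2) - 6 = 0.
Step 2. [((x + 8) - 2) - 6 = 0] peel the -6: add 6 from each side, so sub: (x + 8) - 2 = 6.
Step 3. [(x + 8) - 2 = 6] add 2: x sits inside (… - 2), so sub: x + 8 = 8.
Step 4. [x + 8 = 8] the outer +8 inverts by subtracting 8. So sub: x = 0.

Answer: x ∈ {0}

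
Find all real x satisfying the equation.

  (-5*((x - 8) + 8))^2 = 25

Step 1. [(-5*((x - 8) + 8))^2 = 25] LHS squared, RHS 25 ≥ 0: apply √ (±), so sqrt: -5*((x - 8) + 8) = 5 or -5.
Step 2. [-5*((x - 8) + 8) = 5 or -5] LHS = -5·(…); ÷-5 both sides, so div: (x - 8) + 8 = -1 or 1.
Step 3. [(x - 8) + 8 = -1 or 1] the outer +8 inverts by subtracting 8, so sub: x - 8 = -9 or -7.
Step 4. [x - 8 = -9 or -7] the outer -8 inverts by adding 8. So sub: x = -1 or 1.

Answer: x ∈ {-1, 1}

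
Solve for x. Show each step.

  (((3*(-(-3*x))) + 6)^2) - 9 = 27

Step 1. [(((3*(-(-3*x))) + 6)^2) - 9 = 27] the outer -9 inverts by adding 9. So sub: ((3*(-(-3*x))) + 6)^2 = 36.
Step 2. [((3*(-(-3*x))) + 6)^2 = 36] √ both sides: 36 ≥ 0 gives two branches, so sqrt: (3*(-(-3*x))) + 6 = 6 or -6.
Step 3. [(3*(-(-3*x))) + 6 = 6 or -6] 3 | LHS and 3 | 6 or -6: pull 3 out, so factor: (-(-3*x)) + 2 = 2 or -2.
Step 4. [(-(-3*x)) + 2 = 2 or -2] 2 comes off first (subtract 2). So sub: -(-3*x) = 0 or -4.
Step 5. [-(-3*x) = 0 or -4] LHS negated; negate both sides, so neg: -3*x = 0 or 4.
Step 6. [-3*x = 0 or 4] leading coefficient -3: divide by -3. So div: x = 0 or -4/3.

Answer: x ∈ {-4/3, 0}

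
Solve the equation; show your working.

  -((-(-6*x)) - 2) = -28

Step 1. [-((-(-6*x)) - 2) = -28] leading − — multiply by −1, so neg: (-(-6*x)) - 2 = 28.
Step 2. [(-(-6*x)) - 2 = 28] 2 comes off first (add 2) ⇒ sub: -(-6*x) = 30.
Step 3. [-(-6*x) = 30] LHS negated; negate both sides. So neg: -6*x = -30.
Step 4. [-6*x = -30] leading coefficient -6: divide by -6. So div: x = 5.

Answer: x ∈ {5}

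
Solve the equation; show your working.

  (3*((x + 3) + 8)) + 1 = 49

Step 1. [(3*((x + 3) + 8)) + 1 = 49] +1 is outermost — subtract 1 both sides. So sub: 3*((x + 3) + 8) = 48.
Step 2. [3*((x + 3) + 8) = 48] 3·(inner) — divide through by 3 ⇒ div: (x + 3) + 8 = 16.
Step 3. [(x + 3) + 8 = 16] peel the +8: subtract 8 from each side, so sub: x + 3 = 8.
Step 4. [x + 3 = 8] 3 comes off first (subtract 3). So sub: x = 5.

Answer: x ∈ {5}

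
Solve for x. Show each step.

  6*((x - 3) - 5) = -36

Step 1. [6*((x - 3) - 5) = -36] divide by the outer 6, so div: (x - 3) - 5 = -6.
Step 2. [(x - 3) - 5 = -6] -5 is outermost — add 5 both sides. So sub: x - 3 = -1.
Step 3. [x - 3 = -1] -3 is outermost — add 3 both sides ⇒ sub: x = 2.

Answer: x ∈ {2}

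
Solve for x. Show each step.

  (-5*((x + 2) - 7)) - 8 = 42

Step 1. [(-5*((x + 2) - 7)) - 8 = 42] -8 is outermost — add 8 both sides. So sub: -5*((x + 2) - 7) = 50.
Step 2. [-5*((x + 2) - 7) = 50] divide by the outer -5, so div: (x + 2) - 7 = -10.
Step 3. [(x + 2) - 7 = -10] peel the -7: add 7 from each side ⇒ sub: x + 2 = -3.
Step 4. [x + 2 = -3] 2 comes off first (subtract 2) ⇒ sub: x = -5.

Answer: x ∈ {-5}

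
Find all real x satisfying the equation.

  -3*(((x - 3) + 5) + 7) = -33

Step 1. [-3*(((x - 3) + 5) + 7) = -33] -3·(inner) — divide through by -3, so div: ((x - 3) + 5) + 7 = 11.
Step 2. [((x - 3) + 5) + 7 = 11] the outer +7 inverts by subtracting 7. So sub: (x - 3) + 5 = 4.
Step 3. [(x - 3) + 5 = 4] 5 comes off first (subtract 5), so sub: x - 3 = -1.
Step 4. [x - 3 = -1] -3 is outermost — add 3 both sides. So sub: x = 2.

Answer: x ∈ {2}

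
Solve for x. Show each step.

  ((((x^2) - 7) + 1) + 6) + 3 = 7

Step 1. [((((x^2) - 7) + 1) + 6) + 3 = 7] +3 is outermost — subtract 3 both sides. So sub: (((x^2) - 7) + 1) + 6 = 4.
Step 2. [(((x^2) - 7) + 1) + 6 = 4] the outer +6 inverts by subtracting 6 ⇒ sub: ((x^2) - 7) + 1 = -2.
Step 3. [((x^2) - 7) + 1 = -2] peel the +1: subtract 1 from each side ⇒ sub: (x^2) - 7 = -3.
Step 4. [(x^2) - 7 = -3] add 7: x sits inside (… - 7). So sub: x^2 = 4.
Step 5. [x^2 = 4] √ both sides: 4 ≥ 0 gives two branches, so sqrt: x = 2 or -2.

Answer: x ∈ {-2, 2}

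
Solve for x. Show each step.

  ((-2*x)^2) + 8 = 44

Step 1. [((-2*x)^2) + 8 = 44] +8 is outermost — subtract 8 both sides, so sub: (-2*x)^2 = 36.
Step 2. [(-2*x)^2 = 36] √ both sides: 36 ≥ 0 gives two branches. So sqrt: -2*x = 6 or -6.
Step 3. [-2*x = 6 or -6] leading coefficient -2: divide by -2. So div: x = -3 or 3.

Answer: x ∈ {-3, 3}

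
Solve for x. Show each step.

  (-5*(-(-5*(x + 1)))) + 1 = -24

Step 1. [(-5*(-(-5*(x + 1)))) + 1 = -24] the outer +1 inverts by subtracting 1 ⇒ sub: -5*(-(-5*(x + 1))) = -25.
Step 2. [-5*(-(-5*(x + 1))) = -25] LHS = -5·(…); ÷-5 both sides. So div: -(-5*(x + 1)) = 5.
Step 3. [-(-5*(x + 1)) = 5] flip signs both sides. So neg: -5*(x + 1) = -5.
Step 4. [-5*(x + 1) = -5] divide by the outer -5, so div: x + 1 = 1.
Step 5. [x + 1 = 1] 1 comes off first (subtract 1), so sub: x = 0.

Answer: x ∈ {0}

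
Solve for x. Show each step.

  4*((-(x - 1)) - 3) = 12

Step 1. [4*((-(x - 1)) - 3) = 12] 4 out front; divide by 4, so div: (-(x - 1)) - 3 = 3.
Step 2. [(-(x - 1)) - 3 = 3] -3 is outermost — add 3 both sides, so sub: -(x - 1) = 6.
Step 3. [-(x - 1) = 6] flip signs both sides, so neg: x - 1 = -6.
Step 4. [x - 1 = -6] the outer -1 inverts by adding 1. So sub: x = -5.

Answer: x ∈ {-5}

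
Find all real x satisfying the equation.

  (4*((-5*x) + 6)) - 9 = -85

Step 1. [(4*((-5*x) + 6)) - 9 = -85] peel the -9: add 9 from each side. So sub: 4*((-5*x) + 6) = -76.
Step 2. [4*((-5*x) + 6) = -76] 4 out front; divide by 4. So div: (-5*x) + 6 = -19.
Step 3. [(-5*x) + 6 = -19] 6 comes off first (subtract 6), so sub: -5*x = -25.
Step 4. [-5*x = -25] LHS = -5·(…); ÷-5 both sides ⇒ div: x = 5.

Answer: x ∈ {5}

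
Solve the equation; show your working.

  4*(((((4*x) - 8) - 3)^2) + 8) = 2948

Step 1. [4*(((((4*x) - 8) - 3)^2) + 8) = 2948] LHS = 4·(…); ÷4 both sides, so div: ((((4*x) - 8) - 3)^2) + 8 = 737.
Step 2. [((((4*x) - 8) - 3)^2) + 8 = 737] the outer +8 inverts by subtracting 8 ⇒ sub: (((4*x) - 8) - 3)^2 = 729.
Step 3. [(((4*x) - 8) - 3)^2 = 729] 729 ≥ 0, LHS is (·)² — take ±√. So sqrt: ((4*x) - 8) - 3 = 27 or -27.
Step 4. [((4*x) - 8) - 3 = 27 or -27] the outer -3 inverts by adding 3, so sub: (4*x) - 8 = 30 or -24.
Step 5. [(4*x) - 8 = 30 or -24] -8 is outermost — add 8 both sides, so sub: 4*x = 38 or -16.
Step 6. [4*x = 38 or -16] LHS = 4·(…); ÷4 both sides. So div: x = 19/2 or -4.

Answer: x ∈ {-4, 19/2}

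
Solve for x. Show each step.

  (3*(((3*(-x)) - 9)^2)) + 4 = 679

Step 1. [(3*(((3*(-x)) - 9)^2)) + 4 = 679] 4 comes off first (subtract 4). So sub: 3*(((3*(-x)) - 9)^2) = 675.
Step 2. [3*(((3*(-x)) - 9)^2) = 675] 3·(inner) — divide through by 3, so div: ((3*(-x)) - 9)^2 = 225.
Step 3. [((3*(-x)) - 9)^2 = 225] LHS squared, RHS 225 ≥ 0: apply √ (±), so sqrt: (3*(-x)) - 9 = 15 or -15.
Step 4. [(3*(-x)) - 9 = 15 or -15] 3 | LHS and 3 | 15 or -15: pull 3 out. So factor: (-x) - 3 = 5 or -5.
Step 5. [(-x) - 3 = 5 or -5] add 3: x sits inside (… - 3), so sub: -x = 8 or -2.
Step 6. [-x = 8 or -2] LHS negated; negate both sides ⇒ neg: x = -8 or 2.

Answer: x ∈ {-8, 2}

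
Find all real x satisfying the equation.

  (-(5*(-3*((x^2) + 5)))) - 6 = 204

Step 1. [(-(5*(-3*((x^2) + 5)))) - 6 = 204] add 6: x sits inside (… - 6), so sub: -(5*(-3*((x^2) + 5))) = 210.
Step 2. [-(5*(-3*((x^2) + 5))) = 210] leading − — multiply by −1. So neg: 5*(-3*((x^2) + 5)) = -210.
Step 3. [5*(-3*((x^2) + 5)) = -210] 5·(inner) — divide through by 5. So div: -3*((x^2) + 5) = -42.
Step 4. [-3*((x^2) + 5) = -42] divide by the outer -3 ⇒ div: (x^2) + 5 = 14.
Step 5. [(x^2) + 5 = 14] 5 comes off first (subtract 5). So sub: x^2 = 9.
Step 6. [x^2 = 9] LHS squared, RHS 9 ≥ 0: apply √ (±). So sqrt: x = 3 or -3.

Answer: x ∈ {-3, 3}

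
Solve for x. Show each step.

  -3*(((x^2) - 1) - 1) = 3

Step 1. [-3*(((x^2) - 1) - 1) = 3] -3·(inner) — divide through by -3. So div: ((x^2) - 1) - 1 = -1.
Step 2. [((x^2) - 1) - 1 = -1] peel the -1: add 1 from each side. So sub: (x^2) - 1 = 0.
Step 3. [(x^2) - 1 = 0] 1 comes off first (add 1) ⇒ sub: x^2 = 1.
Step 4. [x^2 = 1] √ both sides: 1 ≥ 0 gives two branches, so sqrt: x = 1 or -1.

Answer: x ∈ {-1, 1}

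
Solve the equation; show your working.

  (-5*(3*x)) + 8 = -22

Step 1. [(-5*(3*x)) + 8 = -22] +8 is outermost — subtract 8 both sides, so sub: -5*(3*x) = -30.
Step 2. [-5*(3*x) = -30] leading coefficient -5: divide by -5. So div: 3*x = 6.
Step 3. [3*x = 6] 3 out front; divide by 3. So div: x = 2.

Answer: x ∈ {2}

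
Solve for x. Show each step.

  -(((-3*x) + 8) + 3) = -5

Step 1. [-(((-3*x) + 8) + 3) = -5] flip signs both sides. So neg: ((-3*x) + 8) + 3 = 5.
Step 2. [((-3*x) + 8) + 3 = 5] the outer +3 inverts by subtracting 3, so sub: (-3*x) + 8 = 2.
Step 3. [(-3*x) + 8 = 2] 8 comes off first (subtract 8) ⇒ sub: -3*x = -6.
Step 4. [-3*x = -6] -3·(inner) — divide through by -3 ⇒ div: x = 2.

Answer: x ∈ {2}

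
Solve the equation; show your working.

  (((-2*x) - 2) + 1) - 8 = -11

Step 1. [(((-2*x) - 2) + 1) - 8 = -11] 8 comes off first (add 8), so sub: ((-2*x) - 2) + 1 = -3.
Step 2. [((-2*x) - 2) + 1 = -3] the outer +1 inverts by subtracting 1. So sub: (-2*x) - 2 = -4.
Step 3. [(-2*x) - 2 = -4] -2 is outermost — add 2 both sides. So sub: -2*x = -2.
Step 4. [-2*x = -2] divide by the outer -2, so div: x = 1.

Answer: x ∈ {1}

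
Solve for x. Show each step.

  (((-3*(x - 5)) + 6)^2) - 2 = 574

Step 1. [(((-3*(x - 5)) + 6)^2) - 2 = 574] 2 comes off first (add 2) ⇒ sub: ((-3*(x - 5)) + 6)^2 = 576.
Step 2. [((-3*(x - 5)) + 6)^2 = 576] 576 ≥ 0, LHS is (·)² — take ±√. So sqrt: (-3*(x - 5)) + 6 = 24 or -24.
Step 3. [(-3*(x - 5)) + 6 = 24 or -24] +6 is outermost — subtract 6 both sides. So sub: -3*(x - 5) = 18 or -30.
Step 4. [-3*(x - 5) = 18 or -30] -3·(inner) — divide through by -3 ⇒ div: x - 5 = -6 or 10.
Step 5. [x - 5 = -6 or 10] add 5: x sits inside (… - 5), so sub: x = -1 or 15.

Answer: x ∈ {-1, 15}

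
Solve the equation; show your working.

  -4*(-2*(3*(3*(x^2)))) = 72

Step 1. [-4*(-2*(3*(3*(x^2)))) = 72] -4·(inner) — divide through by -4, so div: -2*(3*(3*(x^2))) = -18.
Step 2. [-2*(3*(3*(x^2))) = -18] -2·(inner) — divide through by -2 ⇒ div: 3*(3*(x^2)) = 9.
Step 3. [3*(3*(x^2)) = 9] leading coefficient 3: divide by 3, so div: 3*(x^2) = 3.
Step 4. [3*(x^2) = 3] divide by the outer 3. So div: x^2 = 1.
Step 5. [x^2 = 1] √ both sides: 1 ≥ 0 gives two branches, so sqrt: x = 1 or -1.

Answer: x ∈ {-1, 1}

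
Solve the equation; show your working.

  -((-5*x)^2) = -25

Step 1. [-((-5*x)^2) = -25] leading − — multiply by −1 ⇒ neg: (-5*x)^2 = 25.
Step 2. [(-5*x)^2 = 25] √ both sides: 25 ≥ 0 gives two branches. So sqrt: -5*x = 5 or -5.
Step 3. [-5*x = 5 or -5] -5·(inner) — divide through by -5. So div: x = -1 or 1.

Answer: x ∈ {-1, 1}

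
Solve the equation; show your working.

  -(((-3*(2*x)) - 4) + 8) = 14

Step 1. [-(((-3*(2*x)) - 4) + 8) = 14] LHS negated; negate both sides, so neg: ((-3*(2*x)) - 4) + 8 = -14.
Step 2. [((-3*(2*x)) - 4) + 8 = -14] peel the +8: subtract 8 from each side ⇒ sub: (-3*(2*x)) - 4 = -22.
Step 3. [(-3*(2*x)) - 4 = -22] the outer -4 inverts by adding 4. So sub: -3*(2*x) = -18.
Step 4. [-3*(2*x) = -18] -3·(inner) — divide through by -3, so div: 2*x = 6.
Step 5. [2*x = 6] 2 out front; divide by 2 ⇒ div: x = 3.

Answer: x ∈ {3}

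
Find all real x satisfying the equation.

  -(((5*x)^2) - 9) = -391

Step 1. [-(((5*x)^2) - 9) = -391] leading − — multiply by −1, so neg: ((5*x)^2) - 9 = 391.
Step 2. [((5*x)^2) - 9 = 391] -9 is outermost — add 9 both sides, so sub: (5*x)^2 = 400.
Step 3. [(5*x)^2 = 400] √ both sides: 400 ≥ 0 gives two branches ⇒ sqrt: 5*x = 20 or -20.
Step 4. [5*x = 20 or -20] 5 out front; divide by 5 ⇒ div: x = 4 or -4.

Answer: x ∈ {-4, 4}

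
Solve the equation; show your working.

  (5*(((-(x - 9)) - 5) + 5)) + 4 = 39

Step 1. [(5*(((-(x - 9)) - 5) + 5)) + 4 = 39] 4 comes off first (subtract 4). So sub: 5*(((-(x - 9)) - 5) + 5) = 35.
Step 2. [5*(((-(x - 9)) - 5) + 5) = 35] LHS = 5·(…); ÷5 both sides, so div: ((-(x - 9)) - 5) + 5 = 7.
Step 3. [((-(x - 9)) - 5) + 5 = 7] the outer +5 inverts by subtracting 5. So sub: (-(x - 9)) - 5 = 2.
Step 4. [(-(x - 9)) - 5 = 2] peel the -5: add 5 from each side, so sub: -(x - 9) = 7.
Step 5. [-(x - 9) = 7] flip signs both sides. So neg: x - 9 = -7.
Step 6. [x - 9 = -7] the outer -9 inverts by adding 9 ⇒ sub: x = 2.

Answer: x ∈ {2}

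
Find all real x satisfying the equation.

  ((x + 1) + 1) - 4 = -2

Step 1. [((x + 1) + 1) - 4 = -2] -4 is outermost — add 4 both sides. So sub: (x + 1) + 1 = 2.
Step 2. [(x + 1) + 1 = 2] subtract 1: x sits inside (… + 1), so sub: x + 1 = 1.
Step 3. [x + 1 = 1] 1 comes off first (subtract 1). So sub: x = 0.

Answer: x ∈ {0}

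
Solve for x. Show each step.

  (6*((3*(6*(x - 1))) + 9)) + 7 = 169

Step 1. [(6*((3*(6*(x - 1))) + 9)) + 7 = 169] peel the +7: subtract 7 from each side, so sub: 6*((3*(6*(x - 1))) + 9) = 162.
Step 2. [6*((3*(6*(x - 1))) + 9) = 162] divide by the outer 6 ⇒ div: (3*(6*(x - 1))) + 9 = 27.
Step 3. [(3*(6*(x - 1))) + 9 = 27] the outer +9 inverts by subtracting 9, so sub: 3*(6*(x - 1)) = 18.
Step 4. [3*(6*(x - 1)) = 18] divide by the outer 3 ⇒ div: 6*(x - 1) = 6.
Step 5. [6*(x - 1) = 6] LHS = 6·(…); ÷6 both sides. So div: x - 1 = 1.
Step 6. [x - 1 = 1] 1 comes off first (add 1) ⇒ sub: x = 2.

Answer: x ∈ {2}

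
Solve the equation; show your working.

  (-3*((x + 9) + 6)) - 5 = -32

Step 1. [(-3*((x + 9) + 6)) - 5 = -32] add 5: x sits inside (… - 5), so sub: -3*((x + 9) + 6) = -27.
Step 2. [-3*((x + 9) + 6) = -27] -3 out front; divide by -3, so div: (x + 9) + 6 = 9.
Step 3. [(x + 9) + 6 = 9] peel the +6: subtract 6 from each side ⇒ sub: x + 9 = 3.
Step 4. [x + 9 = 3] +9 is outermost — subtract 9 both sides. So sub: x = -6.

Answer: x ∈ {-6}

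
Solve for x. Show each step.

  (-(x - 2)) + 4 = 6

Step 1. [(-(x - 2)) + 4 = 6] +4 is outermost — subtract 4 both sides ⇒ sub: -(x - 2) = 2.
Step 2. [-(x - 2) = 2] leading − — multiply by −1 ⇒ neg: x - 2 = -2.
Step 3. [x - 2 = -2] peel the -2: add 2 from each side, so sub: x = 0.

Answer: x ∈ {0}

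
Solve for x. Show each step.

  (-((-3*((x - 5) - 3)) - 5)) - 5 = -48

Step 1. [(-((-3*((x - 5) - 3)) - 5)) - 5 = -48] -5 is outermost — add 5 both sides. So sub: -((-3*((x - 5) - 3)) - 5) = -43.
Step 2. [-((-3*((x - 5) - 3)) - 5) = -43] flip signs both sides ⇒ neg: (-3*((x - 5) - 3)) - 5 = 43.
Step 3. [(-3*((x - 5) - 3)) - 5 = 43] add 5: x sits inside (… - 5) ⇒ sub: -3*((x - 5) - 3) = 48.
Step 4. [-3*((x - 5) - 3) = 48] leading coefficient -3: divide by -3, so div: (x - 5) - 3 = -16.
Step 5. [(x - 5) - 3 = -16] peel the -3: add 3 from each side, so sub: x - 5 = -13.
Step 6. [x - 5 = -13] 5 comes off first (add 5) ⇒ sub: x = -8.

Answer: x ∈ {-8}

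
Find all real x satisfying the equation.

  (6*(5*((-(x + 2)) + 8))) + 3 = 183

Step 1. [(6*(5*((-(x + 2)) + 8))) + 3 = 183] the outer +3 inverts by subtracting 3, so sub: 6*(5*((-(x + 2)) + 8)) = 180.
Step 2. [6*(5*((-(x + 2)) + 8)) = 180] leading coefficient 6: divide by 6. So div: 5*((-(x + 2)) + 8) = 30.
Step 3. [5*((-(x + 2)) + 8) = 30] 5 out front; divide by 5 ⇒ div: (-(x + 2)) + 8 = 6.
Step 4. [(-(x + 2)) + 8 = 6] peel the +8: subtract 8 from each side ⇒ sub: -(x + 2) = -2.
Step 5. [-(x + 2) = -2] LHS negated; negate both sides ⇒ neg: x + 2 = 2.
Step 6. [x + 2 = 2] +2 is outermost — subtract 2 both sides ⇒ sub: x = 0.

Answer: x ∈ {0}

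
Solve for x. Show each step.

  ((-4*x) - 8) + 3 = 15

Step 1. [((-4*x) - 8) + 3 = 15] subtract 3: x sits inside (… + 3), so sub: (-4*x) - 8 = 12.
Step 2. [(-4*x) - 8 = 12] peel the -8: add 8 from each side ⇒ sub: -4*x = 20.
Step 3. [-4*x = 20] -4 out front; divide by -4 ⇒ div: x = -5.

Answer: x ∈ {-5}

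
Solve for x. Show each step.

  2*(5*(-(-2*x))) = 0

Step 1. [2*(5*(-(-2*x))) = 0] 2 out front; divide by 2, so div: 5*(-(-2*x)) = 0.
Step 2. [5*(-(-2*x)) = 0] 5 out front; divide by 5. So div: -(-2*x) = 0.
Step 3. [-(-2*x) = 0] flip signs both sides ⇒ neg: -2*x = 0.
Step 4. [-2*x = 0] -2 out front; divide by -2 ⇒ div: x = 0.

Answer: x ∈ {0}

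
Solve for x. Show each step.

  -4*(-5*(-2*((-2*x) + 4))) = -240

Step 1. [-4*(-5*(-2*((-2*x) + 4))) = -240] leading coefficient -4: divide by -4 ⇒ div: -5*(-2*((-2*x) + 4)) = 60.
Step 2. [-5*(-2*((-2*x) + 4)) = 60] LHS = -5·(…); ÷-5 both sides ⇒ div: -2*((-2*x) + 4) = -12.
Step 3. [-2*((-2*x) + 4) = -12] leading coefficient -2: divide by -2 ⇒ div: (-2*x) + 4 = 6.
Step 4. [(-2*x) + 4 = 6] +4 is outermost — subtract 4 both sides. So sub: -2*x = 2.
Step 5. [-2*x = 2] -2·(inner) — divide through by -2 ⇒ div: x = -1.

Answer: x ∈ {-1}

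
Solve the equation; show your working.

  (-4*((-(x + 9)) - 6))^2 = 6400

Step 1. [(-4*((-(x + 9)) - 6))^2 = 6400] 6400 ≥ 0, LHS is (·)² — take ±√, so sqrt: -4*((-(x + 9)) - 6) = 80 or -80.
Step 2. [-4*((-(x + 9)) - 6) = 80 or -80] LHS = -4·(…); ÷-4 both sides. So div: (-(x + 9)) - 6 = -20 or 20.
Step 3. [(-(x + 9)) - 6 = -20 or 20] add 6: x sits inside (… - 6) ⇒ sub: -(x + 9) = -14 or 26.
Step 4. [-(x + 9) = -14 or 26] flip signs both sides ⇒ neg: x + 9 = 14 or -26.
Step 5. [x + 9 = 14 or -26] subtract 9: x sits inside (… + 9), so sub: x = 5 or -35.

Answer: x ∈ {-35, 5}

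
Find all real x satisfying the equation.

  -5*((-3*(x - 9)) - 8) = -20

Step 1. [-5*((-3*(x - 9)) - 8) = -20] -5 out front; divide by -5, so div: (-3*(x - 9)) - 8 = 4.
Step 2. [(-3*(x - 9)) - 8 = 4] add 8: x sits inside (… - 8). So sub: -3*(x - 9) = 12.
Step 3. [-3*(x - 9) = 12] LHS = -3·(…); ÷-3 both sides ⇒ div: x - 9 = -4.
Step 4. [x - 9 = -4] 9 comes off first (add 9). So sub: x = 5.

Answer: x ∈ {5}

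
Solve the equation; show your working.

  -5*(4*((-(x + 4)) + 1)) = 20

Step 1. [-5*(4*((-(x + 4)) + 1)) = 20] divide by the outer -5. So div: 4*((-(x + 4)) + 1) = -4.
Step 2. [4*((-(x + 4)) + 1) = -4] divide by the outer 4, so div: (-(x + 4)) + 1 = -1.
Step 3. [(-(x + 4)) + 1 = -1] subtract 1: x sits inside (… + 1) ⇒ sub: -(x + 4) = -2.
Step 4. [-(x + 4) = -2] flip signs both sides, so neg: x + 4 = 2.
Step 5. [x + 4 = 2] 4 comes off first (subtract 4) ⇒ sub: x = -2.

Answer: x ∈ {-2}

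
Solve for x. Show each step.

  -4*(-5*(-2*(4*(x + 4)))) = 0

Step 1. [-4*(-5*(-2*(4*(x + 4)))) = 0] divide by the outer -4 ⇒ div: -5*(-2*(4*(x + 4))) = 0.
Step 2. [-5*(-2*(4*(x + 4))) = 0] -5·(inner) — divide through by -5, so div: -2*(4*(x + 4)) = 0.
Step 3. [-2*(4*(x + 4)) = 0] leading coefficient -2: divide by -2 ⇒ div: 4*(x + 4) = 0.
Step 4. [4*(x + 4) = 0] 4 out front; divide by 4 ⇒ div: x + 4 = 0.
Step 5. [x + 4 = 0] subtract 4: x sits inside (… + 4). So sub: x = -4.

Answer: x ∈ {-4}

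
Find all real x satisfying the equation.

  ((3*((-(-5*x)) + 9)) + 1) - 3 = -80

Step 1. [((3*((-(-5*x)) + 9)) + 1) - 3 = -80] add 3: x sits inside (… - 3), so sub: (3*((-(-5*x)) + 9)) + 1 = -77.
Step 2. [(3*((-(-5*x)) + 9)) + 1 = -77] +1 is outermost — subtract 1 both sides. So sub: 3*((-(-5*x)) + 9) = -78.
Step 3. [3*((-(-5*x)) + 9) = -78] divide by the outer 3. So div: (-(-5*x)) + 9 = -26.
Step 4. [(-(-5*x)) + 9 = -26] subtract 9: x sits inside (… + 9) ⇒ sub: -(-5*x) = -35.
Step 5. [-(-5*x) = -35] flip signs both sides ⇒ neg: -5*x = 35.
Step 6. [-5*x = 35] -5 out front; divide by -5 ⇒ div: x = -7.

Answer: x ∈ {-7}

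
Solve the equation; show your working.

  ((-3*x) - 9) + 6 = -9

Step 1. [((-3*x) - 9) + 6 = -9] the outer +6 inverts by subtracting 6 ⇒ sub: (-3*x) - 9 = -15.
Step 2. [(-3*x) - 9 = -15] -3 | LHS and -3 | -15: pull -3 out. So factor: x + 3 = 5.
Step 3. [x + 3 = 5] +3 is outermost — subtract 3 both sides. So sub: x = 2.

Answer: x ∈ {2}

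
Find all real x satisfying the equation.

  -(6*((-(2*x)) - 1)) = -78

Step 1. [-(6*((-(2*x)) - 1)) = -78] LHS negated; negate both sides ⇒ neg: 6*((-(2*x)) - 1) = 78.
Step 2. [6*((-(2*x)) - 1) = 78] divide by the outer 6, so div: (-(2*x)) - 1 = 13.
Step 3. [(-(2*x)) - 1 = 13] peel the -1: add 1 from each side ⇒ sub: -(2*x) = 14.
Step 4. [-(2*x) = 14] leading − — multiply by −1. So neg: 2*x = -14.
Step 5. [2*x = -14] leading coefficient 2: divide by 2 ⇒ div: x = -7.

Answer: x ∈ {-7}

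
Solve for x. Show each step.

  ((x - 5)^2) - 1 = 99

Step 1. [((x - 5)^2) - 1 = 99] add 1: x sits inside (… - 1) ⇒ sub: (x - 5)^2 = 100.
Step 2. [(x - 5)^2 = 100] LHS squared, RHS 100 ≥ 0: apply √ (±) ⇒ sqrt: x - 5 = 10 or -10.
Step 3. [x - 5 = 10 or -10] add 5: x sits inside (… - 5). So sub: x = 15 or -5.

Answer: x ∈ {-5, 15}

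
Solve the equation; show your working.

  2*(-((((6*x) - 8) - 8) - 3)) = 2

Step 1. [2*(-((((6*x) - 8) - 8) - 3)) = 2] divide by the outer 2 ⇒ div: -((((6*x) - 8) - 8) - 3) = 1.
Step 2. [-((((6*x) - 8) - 8) - 3) = 1] LHS negated; negate both sides ⇒ neg: (((6*x) - 8) - 8) - 3 = -1.
Step 3. [(((6*x) - 8) - 8) - 3 = -1] -3 is outermost — add 3 both sides. So sub: ((6*x) - 8) - 8 = 2.
Step 4. [((6*x) - 8) - 8 = 2] peel the -8: add 8 from each side ⇒ sub: (6*x) - 8 = 10.
Step 5. [(6*x) - 8 = 10] add 8: x sits inside (… - 8). So sub: 6*x = 18.
Step 6. [6*x = 18] 6 out front; divide by 6. So div: x = 3.

Answer: x ∈ {3}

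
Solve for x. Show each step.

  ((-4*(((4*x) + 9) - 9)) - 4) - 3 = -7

Step 1. [((-4*(((4*x) + 9) - 9)) - 4) - 3 = -7] the outer -3 inverts by adding 3, so sub: (-4*(((4*x) + 9) - 9)) - 4 = -4.
Step 2. [(-4*(((4*x) + 9) - 9)) - 4 = -4] peel the -4: add 4 from each side ⇒ sub: -4*(((4*x) + 9) - 9) = 0.
Step 3. [-4*(((4*x) + 9) - 9) = 0] divide by the outer -4, so div: ((4*x) + 9) - 9 = 0.
Step 4. [((4*x) + 9) - 9 = 0] 9 comes off first (add 9), so sub: (4*x) + 9 = 9.
Step 5. [(4*x) + 9 = 9] the outer +9 inverts by subtracting 9 ⇒ sub: 4*x = 0.
Step 6. [4*x = 0] 4 out front; divide by 4, so div: x = 0.

Answer: x ∈ {0}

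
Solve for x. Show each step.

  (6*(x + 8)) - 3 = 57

Step 1. [(6*(x + 8)) - 3 = 57] peel the -3: add 3 from each side, so sub: 6*(x + 8) = 60.
Step 2. [6*(x + 8) = 60] divide by the outer 6, so div: x + 8 = 10.
Step 3. [x + 8 = 10] subtract 8: x sits inside (… + 8). So sub: x = 2.

Answer: x ∈ {2}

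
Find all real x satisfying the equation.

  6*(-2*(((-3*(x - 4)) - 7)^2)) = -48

Step 1. [6*(-2*(((-3*(x - 4)) - 7)^2)) = -48] leading coefficient 6: divide by 6. So div: -2*(((-3*(x - 4)) - 7)^2) = -8.
Step 2. [-2*(((-3*(x - 4)) - 7)^2) = -8] LHS = -2·(…); ÷-2 both sides. So div: ((-3*(x - 4)) - 7)^2 = 4.
Step 3. [((-3*(x - 4)) - 7)^2 = 4] LHS squared, RHS 4 ≥ 0: apply √ (±). So sqrt: (-3*(x - 4)) - 7 = 2 or -2.
Step 4. [(-3*(x - 4)) - 7 = 2 or -2] 7 comes off first (add 7) ⇒ sub: -3*(x - 4) = 9 or 5.
Step 5. [-3*(x - 4) = 9 or 5] -3·(inner) — divide through by -3 ⇒ div: x - 4 = -3 or -5/3.
Step 6. [x - 4 = -3 or -5/3] the outer -4 inverts by adding 4, so sub: x = 1 or 7/3.

Answer: x ∈ {1, 7/3}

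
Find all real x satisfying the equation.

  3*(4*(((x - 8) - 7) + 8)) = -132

Step 1. [3*(4*(((x - 8) - 7) + 8)) = -132] 3·(inner) — divide through by 3, so div: 4*(((x - 8) - 7) + 8) = -44.
Step 2. [4*(((x - 8) - 7) + 8) = -44] 4 out front; divide by 4. So div: ((x - 8) - 7) + 8 = -11.
Step 3. [((x - 8) - 7) + 8 = -11] the outer +8 inverts by subtracting 8. So sub: (x - 8) - 7 = -19.
Step 4. [(x - 8) - 7 = -19] -7 is outermost — add 7 both sides. So sub: x - 8 = -12.
Step 5. [x - 8 = -12] -8 is outermost — add 8 both sides ⇒ sub: x = -4.

Answer: x ∈ {-4}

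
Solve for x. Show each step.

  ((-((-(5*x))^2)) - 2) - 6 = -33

Step 1. [((-((-(5*x))^2)) - 2) - 6 = -33] 6 comes off first (add 6), so sub: (-((-(5*x))^2)) - 2 = -27.
Step 2. [(-((-(5*x))^2)) - 2 = -27] the outer -2 inverts by adding 2 ⇒ sub: -((-(5*x))^2) = -25.
Step 3. [-((-(5*x))^2) = -25] flip signs both sides, so neg: (-(5*x))^2 = 25.
Step 4. [(-(5*x))^2 = 25] 25 ≥ 0, LHS is (·)² — take ±√ ⇒ sqrt: -(5*x) = 5 or -5.
Step 5. [-(5*x) = 5 or -5] flip signs both sides, so neg: 5*x = -5 or 5.
Step 6. [5*x = -5 or 5] 5·(inner) — divide through by 5 ⇒ div: x = -1 or 1.

Answer: x ∈ {-1, 1}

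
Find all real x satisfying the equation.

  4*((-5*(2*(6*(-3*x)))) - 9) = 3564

Step 1. [4*((-5*(2*(6*(-3*x)))) - 9) = 3564] 4 out front; divide by 4, so div: (-5*(2*(6*(-3*x)))) - 9 = 891.
Step 2. [(-5*(2*(6*(-3*x)))) - 9 = 891] peel the -9: add 9 from each side ⇒ sub: -5*(2*(6*(-3*x))) = 900.
Step 3. [-5*(2*(6*(-3*x))) = 900] -5 out front; divide by -5 ⇒ div: 2*(6*(-3*x)) = -180.
Step 4. [2*(6*(-3*x)) = -180] divide by the outer 2. So div: 6*(-3*x) = -90.
Step 5. [6*(-3*x) = -90] leading coefficient 6: divide by 6 ⇒ div: -3*x = -15.
Step 6. [-3*x = -15] -3 out front; divide by -3. So div: x = 5.

Answer: x ∈ {5}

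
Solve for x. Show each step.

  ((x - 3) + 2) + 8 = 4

Step 1. [((x - 3) + 2) + 8 = 4] peel the +8: subtract 8 from each side ⇒ sub: (x - 3) + 2 = -4.
Step 2. [(x - 3) + 2 = -4] +2 is outermost — subtract 2 both sides. So sub: x - 3 = -6.
Step 3. [x - 3 = -6] peel the -3: add 3 from each side. So sub: x = -3.

Answer: x ∈ {-3}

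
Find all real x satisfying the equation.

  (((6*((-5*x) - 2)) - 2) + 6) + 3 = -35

Step 1. [(((6*((-5*x) - 2)) - 2) + 6) + 3 = -35] the outer +3 inverts by subtracting 3. So sub: ((6*((-5*x) - 2)) - 2) + 6 = -38.
Step 2. [((6*((-5*x) - 2)) - 2) + 6 = -38] subtract 6: x sits inside (… + 6) ⇒ sub: (6*((-5*x) - 2)) - 2 = -44.
Step 3. [(6*((-5*x) - 2)) - 2 = -44] peel the -2: add 2 from each side ⇒ sub: 6*((-5*x) - 2) = -42.
Step 4. [6*((-5*x) - 2) = -42] leading coefficient 6: divide by 6, so div: (-5*x) - 2 = -7.
Step 5. [(-5*x) - 2 = -7] the outer -2 inverts by adding 2. So sub: -5*x = -5.
Step 6. [-5*x = -5] -5·(inner) — divide through by -5. So div: x = 1.

Answer: x ∈ {1}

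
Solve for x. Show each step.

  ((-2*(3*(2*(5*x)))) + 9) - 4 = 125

Step 1. [((-2*(3*(2*(5*x)))) + 9) - 4 = 125] -4 is outermost — add 4 both sides ⇒ sub: (-2*(3*(2*(5*x)))) + 9 = 129.
Step 2. [(-2*(3*(2*(5*x)))) + 9 = 129] +9 is outermost — subtract 9 both sides, so sub: -2*(3*(2*(5*x))) = 120.
Step 3. [-2*(3*(2*(5*x))) = 120] leading coefficient -2: divide by -2. So div: 3*(2*(5*x)) = -60.
Step 4. [3*(2*(5*x)) = -60] 3 out front; divide by 3. So div: 2*(5*x) = -20.
Step 5. [2*(5*x) = -20] 2·(inner) — divide through by 2. So div: 5*x = -10.
Step 6. [5*x = -10] 5·(inner) — divide through by 5, so div: x = -2.

Answer: x ∈ {-2}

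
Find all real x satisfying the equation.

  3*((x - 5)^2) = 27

Step 1. [3*((x - 5)^2) = 27] 3 out front; divide by 3, so div: (x - 5)^2 = 9.
Step 2. [(x - 5)^2 = 9] LHS squared, RHS 9 ≥ 0: apply √ (±) ⇒ sqrt: x - 5 = 3 or -3.
Step 3. [x - 5 = 3 or -3] add 5: x sits inside (… - 5). So sub: x = 8 or 2.

Answer: x ∈ {2, 8}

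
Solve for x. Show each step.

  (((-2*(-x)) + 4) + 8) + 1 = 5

Step 1. [(((-2*(-x)) + 4) + 8) + 1 = 5] subtract 1: x sits inside (… + 1). So sub: ((-2*(-x)) + 4) + 8 = 4.
Step 2. [((-2*(-x)) + 4) + 8 = 4] the outer +8 inverts by subtracting 8, so sub: (-2*(-x)) + 4 = -4.
Step 3. [(-2*(-x)) + 4 = -4] -2 | LHS and -2 | -4: pull -2 out. So factor: (-x) - 2 = 2.
Step 4. [(-x) - 2 = 2] the outer -2 inverts by adding 2. So sub: -x = 4.
Step 5. [-x = 4] leading − — multiply by −1, so neg: x = -4.

Answer: x ∈ {-4}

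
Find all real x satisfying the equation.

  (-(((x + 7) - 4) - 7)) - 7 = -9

Step 1. [(-(((x + 7) - 4) - 7)) - 7 = -9] -7 is outermost — add 7 both sides, so sub: -(((x + 7) - 4) - 7) = -2.
Step 2. [-(((x + 7) - 4) - 7) = -2] flip signs both sides, so neg: ((x + 7) - 4) - 7 = 2.
Step 3. [((x + 7) - 4) - 7 = 2] the outer -7 inverts by adding 7, so sub: (x + 7) - 4 = 9.
Step 4. [(x + 7) - 4 = 9] the outer -4 inverts by adding 4. So sub: x + 7 = 13.
Step 5. [x + 7 = 13] 7 comes off first (subtract 7) ⇒ sub: x = 6.

Answer: x ∈ {6}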